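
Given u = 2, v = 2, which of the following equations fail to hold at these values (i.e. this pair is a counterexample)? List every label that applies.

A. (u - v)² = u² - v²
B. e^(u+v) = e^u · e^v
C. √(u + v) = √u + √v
Evaluating each claim at the given values:
A. LHS = 0, RHS = 0 → holds here (LHS = RHS)
B. LHS = e^4 ≈ 54.6, RHS = e^4 ≈ 54.6 → holds here (LHS = RHS)
C. LHS = 2, RHS = 2·√(2) ≈ 2.828 → fails here (LHS ≠ RHS)

Answer: C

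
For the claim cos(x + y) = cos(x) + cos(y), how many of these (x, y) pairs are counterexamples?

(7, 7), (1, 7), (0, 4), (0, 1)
4

Testing each pair:
(7, 7): LHS = cos(14) ≈ 0.1367, RHS = 2·cos(7) ≈ 1.508 → counterexample
(1, 7): LHS = cos(8) ≈ -0.1455, RHS = cos(1) + cos(7) ≈ 1.294 → counterexample
(0, 4): LHS = cos(4) ≈ -0.6536, RHS = cos(4) + 1 ≈ 0.3464 → counterexample
(0, 1): LHS = cos(1) ≈ 0.5403, RHS = cos(1) + 1 ≈ 1.54 → counterexample

That makes 4 counterexamples.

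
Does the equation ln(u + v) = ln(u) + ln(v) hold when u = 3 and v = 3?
Fails

Substituting u = 3, v = 3:

LHS = ln(3 + 3) = ln(6) ≈ 1.792
RHS = ln(3) + ln(3) = 2·ln(3) ≈ 2.197

LHS ≠ RHS, so the equation does not hold at this point.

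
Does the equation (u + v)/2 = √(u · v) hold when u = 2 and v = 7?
Substituting u = 2, v = 7:

LHS = (2 + 7)/2 = 9/2
RHS = √(2 · 7) = √(14) ≈ 3.742

LHS ≠ RHS, so the equation does not hold at this point.

Answer: Fails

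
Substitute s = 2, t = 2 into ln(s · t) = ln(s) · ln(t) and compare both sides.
LHS = ln(2 · 2) = ln(4) ≈ 1.386
RHS = ln(2) · ln(2) = ln(2)² ≈ 0.4805

LHS ≠ RHS (they differ by about 0.9058), so the equation does not hold here.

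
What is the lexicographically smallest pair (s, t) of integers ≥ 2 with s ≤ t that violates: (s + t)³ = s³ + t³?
(s, t) = (2, 2)

Substituting (2, 2) into the claim:
LHS = (2 + 2)³ = 64
RHS = 2³ + 2³ = 16

Since LHS ≠ RHS, this pair disproves the claim, and no lexicographically smaller pair (s ≤ t, integers ≥ 2) does.

For instance (5, 8) is also a counterexample (LHS = 2197, RHS = 637), but it's lexicographically larger.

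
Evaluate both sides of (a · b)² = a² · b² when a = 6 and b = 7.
LHS = (6 · 7)² = 1764
RHS = 6² · 7² = 1764

LHS = RHS: the two sides agree.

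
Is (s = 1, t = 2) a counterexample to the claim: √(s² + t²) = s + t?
Yes

Substituting s = 1, t = 2:
LHS = √(1² + 2²) = √(5) ≈ 2.236
RHS = 1 + 2 = 3

Since LHS ≠ RHS, this pair disproves the claim.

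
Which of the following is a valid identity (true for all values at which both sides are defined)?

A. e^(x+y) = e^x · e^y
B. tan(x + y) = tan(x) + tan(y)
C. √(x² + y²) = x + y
A: holds — e.g. at (1, 1), both sides equal e^2 ≈ 7.389.
B: fails at (2, 5) — LHS = tan(7) ≈ 0.8714, RHS = tan(5) + tan(2) ≈ -5.566.
C: fails at (4, 4) — LHS = 4·√(2) ≈ 5.657, RHS = 8.

Answer: A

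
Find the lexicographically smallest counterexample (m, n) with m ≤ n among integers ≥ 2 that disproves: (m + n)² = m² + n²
Substituting (2, 2) into the claim:
LHS = (2 + 2)² = 16
RHS = 2² + 2² = 8

Since LHS ≠ RHS, this pair disproves the claim, and no lexicographically smaller pair (m ≤ n, integers ≥ 2) does.

For instance (3, 7) is also a counterexample (LHS = 100, RHS = 58), but it's lexicographically larger.

Answer: (m, n) = (2, 2)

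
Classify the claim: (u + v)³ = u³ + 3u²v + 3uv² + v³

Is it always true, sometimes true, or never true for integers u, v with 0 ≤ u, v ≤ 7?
The identity holds for every pair in the range. For instance at (u, v) = (0, 0): both sides equal 0.

Answer: Always true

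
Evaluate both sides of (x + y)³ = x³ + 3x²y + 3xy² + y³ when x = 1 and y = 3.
LHS = (1 + 3)³ = 64
RHS = 1³ + 3·1²·3 + 3·1·3² + 3³ = 64

LHS = RHS: the two sides agree.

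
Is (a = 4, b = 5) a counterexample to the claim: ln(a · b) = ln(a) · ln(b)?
Substituting a = 4, b = 5:
LHS = ln(4 · 5) = ln(20) ≈ 2.996
RHS = ln(4) · ln(5) ≈ 2.231

Since LHS ≠ RHS, this pair disproves the claim.

Answer: Yes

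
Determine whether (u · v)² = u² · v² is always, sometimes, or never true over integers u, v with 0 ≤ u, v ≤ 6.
The identity holds for every pair in the range. For instance at (u, v) = (3, 6): both sides equal 324.

Answer: Always true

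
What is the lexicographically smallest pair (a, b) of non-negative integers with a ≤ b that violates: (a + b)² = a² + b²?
(a, b) = (1, 1)

At (0, 2): both sides equal 4, so it holds there.

Substituting (1, 1) into the claim:
LHS = (1 + 1)² = 4
RHS = 1² + 1² = 2

Since LHS ≠ RHS, this pair disproves the claim, and no lexicographically smaller pair (a ≤ b, non-negative integers) does.

For instance (3, 3) is also a counterexample (LHS = 36, RHS = 18), but it's lexicographically larger.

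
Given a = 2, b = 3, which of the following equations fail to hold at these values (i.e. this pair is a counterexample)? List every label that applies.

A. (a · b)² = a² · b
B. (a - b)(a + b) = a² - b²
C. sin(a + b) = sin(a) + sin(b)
A, C

Evaluating each claim at the given values:
A. LHS = 36, RHS = 12 → fails here (LHS ≠ RHS)
B. LHS = -5, RHS = -5 → holds here (LHS = RHS)
C. LHS = sin(5) ≈ -0.9589, RHS = sin(3) + sin(2) ≈ 1.05 → fails here (LHS ≠ RHS)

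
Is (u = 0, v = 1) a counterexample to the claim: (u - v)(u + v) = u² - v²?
Substituting u = 0, v = 1:
LHS = (0 - 1)(0 + 1) = -1
RHS = 0² - 1² = -1

The sides agree, so this pair does not disprove the claim.

Answer: No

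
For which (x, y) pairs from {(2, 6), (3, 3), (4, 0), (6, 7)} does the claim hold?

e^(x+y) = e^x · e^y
All pairs

Testing each pair:
(2, 6): LHS = e^8 ≈ 2981, RHS = e^8 ≈ 2981 → holds
(3, 3): LHS = e^6 ≈ 403.4, RHS = e^6 ≈ 403.4 → holds
(4, 0): LHS = e^4 ≈ 54.6, RHS = e^4 ≈ 54.6 → holds
(6, 7): LHS = e^13 ≈ 442413.4, RHS = e^13 ≈ 442413.4 → holds

Every pair satisfies the claim.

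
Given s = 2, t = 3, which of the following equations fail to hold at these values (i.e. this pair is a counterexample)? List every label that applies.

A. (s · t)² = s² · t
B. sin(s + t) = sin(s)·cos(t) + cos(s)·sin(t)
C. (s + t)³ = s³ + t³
Evaluating each claim at the given values:
A. LHS = 36, RHS = 12 → fails here (LHS ≠ RHS)
B. LHS = sin(5) ≈ -0.9589, RHS = sin(2)·cos(3) + sin(3)·cos(2) ≈ -0.9589 → holds here (LHS = RHS)
C. LHS = 125, RHS = 35 → fails here (LHS ≠ RHS)

Answer: A, C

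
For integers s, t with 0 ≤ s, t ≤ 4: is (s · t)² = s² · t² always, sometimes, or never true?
Always true

The identity holds for every pair in the range. For instance at (s, t) = (2, 0): both sides equal 0.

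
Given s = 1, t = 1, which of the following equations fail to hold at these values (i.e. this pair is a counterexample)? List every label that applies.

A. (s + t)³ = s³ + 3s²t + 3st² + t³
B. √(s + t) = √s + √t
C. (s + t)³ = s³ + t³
B, C

Evaluating each claim at the given values:
A. LHS = 8, RHS = 8 → holds here (LHS = RHS)
B. LHS = √(2) ≈ 1.414, RHS = 2 → fails here (LHS ≠ RHS)
C. LHS = 8, RHS = 2 → fails here (LHS ≠ RHS)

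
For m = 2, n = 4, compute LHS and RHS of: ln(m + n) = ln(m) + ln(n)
LHS = ln(2 + 4) = ln(6) ≈ 1.792
RHS = ln(2) + ln(4) ≈ 2.079

LHS ≠ RHS (they differ by about 0.2877), so the equation does not hold here.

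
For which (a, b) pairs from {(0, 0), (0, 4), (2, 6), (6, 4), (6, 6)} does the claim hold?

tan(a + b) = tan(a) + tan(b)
Testing each pair:
(0, 0): LHS = 0, RHS = 0 → holds
(0, 4): LHS = tan(4) ≈ 1.158, RHS = tan(4) ≈ 1.158 → holds
(2, 6): LHS = tan(8) ≈ -6.8, RHS = tan(2) + tan(6) ≈ -2.476 → fails
(6, 4): LHS = tan(10) ≈ 0.6484, RHS = tan(6) + tan(4) ≈ 0.8668 → fails
(6, 6): LHS = tan(12) ≈ -0.6359, RHS = 2·tan(6) ≈ -0.582 → fails

2 of 5 pairs satisfy the claim.

Answer: (0, 0), (0, 4)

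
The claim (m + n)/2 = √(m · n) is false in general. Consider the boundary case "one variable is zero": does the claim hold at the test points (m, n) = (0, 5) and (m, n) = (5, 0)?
At (0, 5): LHS = 5/2 ≠ RHS = 0
At (5, 0): LHS = 5/2 ≠ RHS = 0

Answer: No, fails at both test points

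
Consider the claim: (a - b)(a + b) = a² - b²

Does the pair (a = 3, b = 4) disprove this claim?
Substituting a = 3, b = 4:
LHS = (3 - 4)(3 + 4) = -7
RHS = 3² - 4² = -7

The sides agree, so this pair does not disprove the claim.

Answer: No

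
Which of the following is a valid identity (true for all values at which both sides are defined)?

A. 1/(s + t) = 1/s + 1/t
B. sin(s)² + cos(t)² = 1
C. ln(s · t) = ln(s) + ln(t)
A: fails at (3, 5) — LHS = 1/8, RHS = 8/15.
B: fails at (4, 5) — LHS = cos(5)² + sin(4)² ≈ 0.6532, RHS = 1.
C: holds — e.g. at (5, 5), both sides equal ln(25) ≈ 3.219.

Answer: C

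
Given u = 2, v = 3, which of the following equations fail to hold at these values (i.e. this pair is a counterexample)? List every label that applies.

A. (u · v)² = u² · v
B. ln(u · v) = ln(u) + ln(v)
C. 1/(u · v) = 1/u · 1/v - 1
A, C

Evaluating each claim at the given values:
A. LHS = 36, RHS = 12 → fails here (LHS ≠ RHS)
B. LHS = ln(6) ≈ 1.792, RHS = ln(2) + ln(3) ≈ 1.792 → holds here (LHS = RHS)
C. LHS = 1/6, RHS = -5/6 → fails here (LHS ≠ RHS)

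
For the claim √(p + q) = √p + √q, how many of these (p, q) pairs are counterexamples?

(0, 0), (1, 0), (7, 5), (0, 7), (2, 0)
1

Testing each pair:
(0, 0): LHS = 0, RHS = 0 → satisfies claim
(1, 0): LHS = 1, RHS = 1 → satisfies claim
(7, 5): LHS = 2·√(3) ≈ 3.464, RHS = √(5) + √(7) ≈ 4.882 → counterexample
(0, 7): LHS = √(7) ≈ 2.646, RHS = √(7) ≈ 2.646 → satisfies claim
(2, 0): LHS = √(2) ≈ 1.414, RHS = √(2) ≈ 1.414 → satisfies claim

That makes 1 counterexample.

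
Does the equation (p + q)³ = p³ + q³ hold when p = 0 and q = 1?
Holds

Substituting p = 0, q = 1:

LHS = (0 + 1)³ = 1
RHS = 0³ + 1³ = 1

LHS = RHS, so the equation holds at this point.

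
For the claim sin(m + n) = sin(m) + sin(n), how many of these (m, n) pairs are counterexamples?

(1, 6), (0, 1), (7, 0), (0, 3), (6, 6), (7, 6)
3

Testing each pair:
(1, 6): LHS = sin(7) ≈ 0.657, RHS = sin(6) + sin(1) ≈ 0.5621 → counterexample
(0, 1): LHS = sin(1) ≈ 0.8415, RHS = sin(1) ≈ 0.8415 → satisfies claim
(7, 0): LHS = sin(7) ≈ 0.657, RHS = sin(7) ≈ 0.657 → satisfies claim
(0, 3): LHS = sin(3) ≈ 0.1411, RHS = sin(3) ≈ 0.1411 → satisfies claim
(6, 6): LHS = sin(12) ≈ -0.5366, RHS = 2·sin(6) ≈ -0.5588 → counterexample
(7, 6): LHS = sin(13) ≈ 0.4202, RHS = sin(6) + sin(7) ≈ 0.3776 → counterexample

That makes 3 counterexamples.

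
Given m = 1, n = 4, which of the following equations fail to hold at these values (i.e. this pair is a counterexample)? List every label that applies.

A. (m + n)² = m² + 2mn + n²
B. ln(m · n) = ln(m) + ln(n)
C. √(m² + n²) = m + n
Evaluating each claim at the given values:
A. LHS = 25, RHS = 25 → holds here (LHS = RHS)
B. LHS = ln(4) ≈ 1.386, RHS = ln(4) ≈ 1.386 → holds here (LHS = RHS)
C. LHS = √(17) ≈ 4.123, RHS = 5 → fails here (LHS ≠ RHS)

Answer: C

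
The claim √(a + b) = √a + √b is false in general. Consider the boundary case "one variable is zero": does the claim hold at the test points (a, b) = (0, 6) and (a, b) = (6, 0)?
At (0, 6): LHS = √(6) ≈ 2.449, RHS = √(6) ≈ 2.449 → equal
At (6, 0): LHS = √(6) ≈ 2.449, RHS = √(6) ≈ 2.449 → equal

So the claim does hold at both of these boundary points, even though it is not an identity.

Answer: Yes, holds at both test points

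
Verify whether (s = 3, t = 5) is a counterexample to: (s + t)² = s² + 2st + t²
No

Substituting s = 3, t = 5:
LHS = (3 + 5)² = 64
RHS = 3² + 2·3·5 + 5² = 64

The sides agree, so this pair does not disprove the claim.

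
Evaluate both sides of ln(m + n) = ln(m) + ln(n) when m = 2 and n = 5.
LHS = ln(2 + 5) = ln(7) ≈ 1.946
RHS = ln(2) + ln(5) ≈ 2.303

LHS ≠ RHS (they differ by about 0.3567), so the equation does not hold here.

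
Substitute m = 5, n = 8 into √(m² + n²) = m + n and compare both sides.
LHS = √(5² + 8²) = √(89) ≈ 9.434
RHS = 5 + 8 = 13

LHS ≠ RHS (they differ by about 3.566), so the equation does not hold here.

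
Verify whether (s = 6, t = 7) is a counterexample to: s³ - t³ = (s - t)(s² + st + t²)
No

Substituting s = 6, t = 7:
LHS = 6³ - 7³ = -127
RHS = (6 - 7)(6² + 6·7 + 7²) = -127

The sides agree, so this pair does not disprove the claim.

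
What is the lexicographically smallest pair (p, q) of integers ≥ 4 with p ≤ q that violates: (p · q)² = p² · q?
(p, q) = (4, 4)

Substituting (4, 4) into the claim:
LHS = (4 · 4)² = 256
RHS = 4² · 4 = 64

Since LHS ≠ RHS, this pair disproves the claim, and no lexicographically smaller pair (p ≤ q, integers ≥ 4) does.

For instance (4, 7) is also a counterexample (LHS = 784, RHS = 112), but it's lexicographically larger.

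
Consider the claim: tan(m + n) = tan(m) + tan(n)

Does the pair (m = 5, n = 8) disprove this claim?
Yes

Substituting m = 5, n = 8:
LHS = tan(5 + 8) = tan(13) ≈ 0.463
RHS = tan(5) + tan(8) ≈ -10.18

Since LHS ≠ RHS, this pair disproves the claim.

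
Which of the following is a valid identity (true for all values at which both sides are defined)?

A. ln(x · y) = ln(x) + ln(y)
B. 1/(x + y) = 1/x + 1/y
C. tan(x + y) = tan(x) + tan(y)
A

A: holds — e.g. at (6, 7), both sides equal ln(42) ≈ 3.738.
B: fails at (1, 1) — LHS = 1/2, RHS = 2.
C: fails at (4, 6) — LHS = tan(10) ≈ 0.6484, RHS = tan(6) + tan(4) ≈ 0.8668.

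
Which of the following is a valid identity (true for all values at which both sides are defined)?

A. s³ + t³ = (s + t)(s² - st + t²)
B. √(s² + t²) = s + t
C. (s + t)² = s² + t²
A: holds — e.g. at (4, 4), both sides equal 128.
B: fails at (1, 2) — LHS = √(5) ≈ 2.236, RHS = 3.
C: fails at (1, 4) — LHS = 25, RHS = 17.

Answer: A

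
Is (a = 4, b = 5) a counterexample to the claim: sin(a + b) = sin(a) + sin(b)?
Substituting a = 4, b = 5:
LHS = sin(4 + 5) = sin(9) ≈ 0.4121
RHS = sin(4) + sin(5) ≈ -1.716

Since LHS ≠ RHS, this pair disproves the claim.

Answer: Yes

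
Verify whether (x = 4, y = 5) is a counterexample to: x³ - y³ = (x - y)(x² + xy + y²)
No

Substituting x = 4, y = 5:
LHS = 4³ - 5³ = -61
RHS = (4 - 5)(4² + 4·5 + 5²) = -61

The sides agree, so this pair does not disprove the claim.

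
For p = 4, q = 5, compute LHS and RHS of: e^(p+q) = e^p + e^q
LHS = e^(4+5) = e^9 ≈ 8103
RHS = e^4 + e^5 ≈ 203

LHS ≠ RHS (they differ by about 7900), so the equation does not hold here.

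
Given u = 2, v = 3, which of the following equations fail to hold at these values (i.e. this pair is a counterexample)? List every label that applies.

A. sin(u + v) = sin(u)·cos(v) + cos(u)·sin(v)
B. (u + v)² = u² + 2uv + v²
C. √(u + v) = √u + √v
C

Evaluating each claim at the given values:
A. LHS = sin(5) ≈ -0.9589, RHS = sin(2)·cos(3) + sin(3)·cos(2) ≈ -0.9589 → holds here (LHS = RHS)
B. LHS = 25, RHS = 25 → holds here (LHS = RHS)
C. LHS = √(5) ≈ 2.236, RHS = √(2) + √(3) ≈ 3.146 → fails here (LHS ≠ RHS)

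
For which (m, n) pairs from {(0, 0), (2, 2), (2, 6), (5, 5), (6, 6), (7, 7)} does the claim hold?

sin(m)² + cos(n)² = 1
Testing each pair:
(0, 0): LHS = 1, RHS = 1 → holds
(2, 2): LHS = cos(2)² + sin(2)² = 1, RHS = 1 → holds
(2, 6): LHS = sin(2)² + cos(6)² ≈ 1.749, RHS = 1 → fails
(5, 5): LHS = cos(5)² + sin(5)² = 1, RHS = 1 → holds
(6, 6): LHS = sin(6)² + cos(6)² = 1, RHS = 1 → holds
(7, 7): LHS = sin(7)² + cos(7)² = 1, RHS = 1 → holds

5 of 6 pairs satisfy the claim.

Answer: (0, 0), (2, 2), (5, 5), (6, 6), (7, 7)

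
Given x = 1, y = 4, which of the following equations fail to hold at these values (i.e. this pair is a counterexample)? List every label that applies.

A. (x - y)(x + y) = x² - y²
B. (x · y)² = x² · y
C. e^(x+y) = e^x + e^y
Evaluating each claim at the given values:
A. LHS = -15, RHS = -15 → holds here (LHS = RHS)
B. LHS = 16, RHS = 4 → fails here (LHS ≠ RHS)
C. LHS = e^5 ≈ 148.4, RHS = e + e^4 ≈ 57.32 → fails here (LHS ≠ RHS)

Answer: B, C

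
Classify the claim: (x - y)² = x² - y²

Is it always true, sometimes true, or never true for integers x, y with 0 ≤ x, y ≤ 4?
It holds at (x, y) = (2, 0) (both sides equal 4), but fails at (x, y) = (0, 4) (LHS = 16, RHS = -16).

Answer: Sometimes true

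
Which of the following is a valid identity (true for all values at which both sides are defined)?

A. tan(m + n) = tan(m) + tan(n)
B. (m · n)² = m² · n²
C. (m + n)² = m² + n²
A: fails at (6, 7) — LHS = tan(13) ≈ 0.463, RHS = tan(6) + tan(7) ≈ 0.5804.
B: holds — e.g. at (2, 4), both sides equal 64.
C: fails at (4, 6) — LHS = 100, RHS = 52.

Answer: B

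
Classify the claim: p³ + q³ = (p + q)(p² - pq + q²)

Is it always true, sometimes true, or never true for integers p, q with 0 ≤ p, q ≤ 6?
Always true

The identity holds for every pair in the range. For instance at (p, q) = (6, 3): both sides equal 243.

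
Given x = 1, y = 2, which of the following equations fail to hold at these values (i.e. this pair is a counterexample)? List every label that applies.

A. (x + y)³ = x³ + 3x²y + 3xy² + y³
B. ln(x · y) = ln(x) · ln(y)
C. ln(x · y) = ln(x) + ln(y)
B

Evaluating each claim at the given values:
A. LHS = 27, RHS = 27 → holds here (LHS = RHS)
B. LHS = ln(2) ≈ 0.6931, RHS = 0 → fails here (LHS ≠ RHS)
C. LHS = ln(2) ≈ 0.6931, RHS = ln(2) ≈ 0.6931 → holds here (LHS = RHS)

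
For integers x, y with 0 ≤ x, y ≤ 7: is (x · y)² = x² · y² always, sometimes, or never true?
Always true

The identity holds for every pair in the range. For instance at (x, y) = (2, 4): both sides equal 64.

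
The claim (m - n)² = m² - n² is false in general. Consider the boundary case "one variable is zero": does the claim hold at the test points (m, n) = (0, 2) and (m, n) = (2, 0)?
At (0, 2): LHS = 4 ≠ RHS = -4
At (2, 0): LHS = 4, RHS = 4 → equal

Answer: Only at (2, 0)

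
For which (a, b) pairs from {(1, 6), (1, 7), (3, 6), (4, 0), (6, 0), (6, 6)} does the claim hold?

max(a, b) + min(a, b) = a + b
All pairs

Testing each pair:
(1, 6): LHS = 7, RHS = 7 → holds
(1, 7): LHS = 8, RHS = 8 → holds
(3, 6): LHS = 9, RHS = 9 → holds
(4, 0): LHS = 4, RHS = 4 → holds
(6, 0): LHS = 6, RHS = 6 → holds
(6, 6): LHS = 12, RHS = 12 → holds

Every pair satisfies the claim.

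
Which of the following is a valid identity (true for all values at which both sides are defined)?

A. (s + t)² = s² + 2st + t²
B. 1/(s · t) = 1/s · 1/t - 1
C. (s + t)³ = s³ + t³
A: holds — e.g. at (1, 5), both sides equal 36.
B: fails at (1, 3) — LHS = 1/3, RHS = -2/3.
C: fails at (4, 4) — LHS = 512, RHS = 128.

Answer: A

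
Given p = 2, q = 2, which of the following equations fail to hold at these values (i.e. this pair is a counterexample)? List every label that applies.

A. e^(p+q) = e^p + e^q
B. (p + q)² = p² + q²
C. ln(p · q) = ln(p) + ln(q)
Evaluating each claim at the given values:
A. LHS = e^4 ≈ 54.6, RHS = 2·e^2 ≈ 14.78 → fails here (LHS ≠ RHS)
B. LHS = 16, RHS = 8 → fails here (LHS ≠ RHS)
C. LHS = ln(4) ≈ 1.386, RHS = 2·ln(2) ≈ 1.386 → holds here (LHS = RHS)

Answer: A, B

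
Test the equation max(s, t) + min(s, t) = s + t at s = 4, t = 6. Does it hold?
Substituting s = 4, t = 6:

LHS = max(4, 6) + min(4, 6) = 10
RHS = 4 + 6 = 10

LHS = RHS, so the equation holds at this point.

Answer: Holds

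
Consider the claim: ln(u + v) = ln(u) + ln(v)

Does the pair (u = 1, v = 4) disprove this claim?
Substituting u = 1, v = 4:
LHS = ln(1 + 4) = ln(5) ≈ 1.609
RHS = ln(1) + ln(4) = ln(4) ≈ 1.386

Since LHS ≠ RHS, this pair disproves the claim.

Answer: Yes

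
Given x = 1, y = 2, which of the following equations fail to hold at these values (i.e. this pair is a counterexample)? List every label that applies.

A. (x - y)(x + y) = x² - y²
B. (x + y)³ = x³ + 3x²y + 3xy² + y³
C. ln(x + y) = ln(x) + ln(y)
C

Evaluating each claim at the given values:
A. LHS = -3, RHS = -3 → holds here (LHS = RHS)
B. LHS = 27, RHS = 27 → holds here (LHS = RHS)
C. LHS = ln(3) ≈ 1.099, RHS = ln(2) ≈ 0.6931 → fails here (LHS ≠ RHS)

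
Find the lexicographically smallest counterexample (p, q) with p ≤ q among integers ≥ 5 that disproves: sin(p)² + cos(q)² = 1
(p, q) = (5, 6)

At (5, 5): both sides equal 1, so it holds there.

Substituting (5, 6) into the claim:
LHS = sin(5)² + cos(6)² ≈ 1.841
RHS = 1

Since LHS ≠ RHS, this pair disproves the claim, and no lexicographically smaller pair (p ≤ q, integers ≥ 5) does.

For instance (5, 11) is also a counterexample (LHS = cos(11)² + sin(5)² ≈ 0.9196, RHS = 1), but it's lexicographically larger.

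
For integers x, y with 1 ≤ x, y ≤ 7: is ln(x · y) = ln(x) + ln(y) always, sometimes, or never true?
Always true

The identity holds for every pair in the range. For instance at (x, y) = (3, 5): both sides equal ln(15) ≈ 2.708.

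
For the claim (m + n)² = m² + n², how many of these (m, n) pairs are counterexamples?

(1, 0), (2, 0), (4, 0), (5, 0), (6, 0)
Testing each pair:
(1, 0): LHS = 1, RHS = 1 → satisfies claim
(2, 0): LHS = 4, RHS = 4 → satisfies claim
(4, 0): LHS = 16, RHS = 16 → satisfies claim
(5, 0): LHS = 25, RHS = 25 → satisfies claim
(6, 0): LHS = 36, RHS = 36 → satisfies claim

That makes 0 counterexamples.

Answer: 0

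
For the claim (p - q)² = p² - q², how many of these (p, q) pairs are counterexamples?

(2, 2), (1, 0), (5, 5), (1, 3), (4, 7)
2

Testing each pair:
(2, 2): LHS = 0, RHS = 0 → satisfies claim
(1, 0): LHS = 1, RHS = 1 → satisfies claim
(5, 5): LHS = 0, RHS = 0 → satisfies claim
(1, 3): LHS = 4, RHS = -8 → counterexample
(4, 7): LHS = 9, RHS = -33 → counterexample

That makes 2 counterexamples.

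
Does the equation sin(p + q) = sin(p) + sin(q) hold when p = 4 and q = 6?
Substituting p = 4, q = 6:

LHS = sin(4 + 6) = sin(10) ≈ -0.544
RHS = sin(4) + sin(6) ≈ -1.036

LHS ≠ RHS, so the equation does not hold at this point.

Answer: Fails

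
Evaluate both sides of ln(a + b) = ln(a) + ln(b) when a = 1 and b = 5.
LHS = ln(1 + 5) = ln(6) ≈ 1.792
RHS = ln(1) + ln(5) = ln(5) ≈ 1.609

LHS ≠ RHS (they differ by about 0.1823), so the equation does not hold here.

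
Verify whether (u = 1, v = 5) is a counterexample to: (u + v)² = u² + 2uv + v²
No

Substituting u = 1, v = 5:
LHS = (1 + 5)² = 36
RHS = 1² + 2·1·5 + 5² = 36

The sides agree, so this pair does not disprove the claim.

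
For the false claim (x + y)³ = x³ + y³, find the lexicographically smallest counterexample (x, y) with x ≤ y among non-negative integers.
(x, y) = (1, 1)

At (0, 3): both sides equal 27, so it holds there.
At (0, 7): both sides equal 343, so it holds there.

Substituting (1, 1) into the claim:
LHS = (1 + 1)³ = 8
RHS = 1³ + 1³ = 2

Since LHS ≠ RHS, this pair disproves the claim, and no lexicographically smaller pair (x ≤ y, non-negative integers) does.

For instance (6, 6) is also a counterexample (LHS = 1728, RHS = 432), but it's lexicographically larger.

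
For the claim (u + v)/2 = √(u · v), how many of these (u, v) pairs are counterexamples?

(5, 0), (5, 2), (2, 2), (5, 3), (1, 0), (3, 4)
5

Testing each pair:
(5, 0): LHS = 5/2, RHS = 0 → counterexample
(5, 2): LHS = 7/2, RHS = √(10) ≈ 3.162 → counterexample
(2, 2): LHS = 2, RHS = 2 → satisfies claim
(5, 3): LHS = 4, RHS = √(15) ≈ 3.873 → counterexample
(1, 0): LHS = 1/2, RHS = 0 → counterexample
(3, 4): LHS = 7/2, RHS = 2·√(3) ≈ 3.464 → counterexample

That makes 5 counterexamples.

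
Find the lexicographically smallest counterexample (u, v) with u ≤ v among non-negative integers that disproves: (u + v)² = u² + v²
Substituting (1, 1) into the claim:
LHS = (1 + 1)² = 4
RHS = 1² + 1² = 2

Since LHS ≠ RHS, this pair disproves the claim, and no lexicographically smaller pair (u ≤ v, non-negative integers) does.

For instance (1, 3) is also a counterexample (LHS = 16, RHS = 10), but it's lexicographically larger.

Answer: (u, v) = (1, 1)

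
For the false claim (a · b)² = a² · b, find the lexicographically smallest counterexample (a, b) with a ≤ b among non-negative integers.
Substituting (1, 2) into the claim:
LHS = (1 · 2)² = 4
RHS = 1² · 2 = 2

Since LHS ≠ RHS, this pair disproves the claim, and no lexicographically smaller pair (a ≤ b, non-negative integers) does.

For instance (2, 4) is also a counterexample (LHS = 64, RHS = 16), but it's lexicographically larger.

Answer: (a, b) = (1, 2)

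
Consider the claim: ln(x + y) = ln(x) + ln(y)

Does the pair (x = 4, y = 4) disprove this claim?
Substituting x = 4, y = 4:
LHS = ln(4 + 4) = ln(8) ≈ 2.079
RHS = ln(4) + ln(4) = 2·ln(4) ≈ 2.773

Since LHS ≠ RHS, this pair disproves the claim.

Answer: Yes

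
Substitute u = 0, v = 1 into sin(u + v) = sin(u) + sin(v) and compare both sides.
LHS = sin(0 + 1) = sin(1) ≈ 0.8415
RHS = sin(0) + sin(1) = sin(1) ≈ 0.8415

LHS = RHS: the two sides agree.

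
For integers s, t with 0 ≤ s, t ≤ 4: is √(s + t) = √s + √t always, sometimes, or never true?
Sometimes true

It holds at (s, t) = (0, 0) (both sides equal 0), but fails at (s, t) = (2, 3) (LHS = √(5) ≈ 2.236, RHS = √(2) + √(3) ≈ 3.146).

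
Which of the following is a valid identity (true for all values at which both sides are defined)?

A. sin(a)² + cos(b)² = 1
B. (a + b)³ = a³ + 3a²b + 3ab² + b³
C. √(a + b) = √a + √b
A: fails at (2, 7) — LHS = cos(7)² + sin(2)² ≈ 1.395, RHS = 1.
B: holds — e.g. at (1, 4), both sides equal 125.
C: fails at (3, 7) — LHS = √(10) ≈ 3.162, RHS = √(3) + √(7) ≈ 4.378.

Answer: B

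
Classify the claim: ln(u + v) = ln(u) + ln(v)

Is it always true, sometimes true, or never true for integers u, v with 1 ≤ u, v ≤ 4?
It holds at (u, v) = (2, 2) (both sides equal ln(4) ≈ 1.386), but fails at (u, v) = (2, 4) (LHS = ln(6) ≈ 1.792, RHS = ln(2) + ln(4) ≈ 2.079).

Answer: Sometimes true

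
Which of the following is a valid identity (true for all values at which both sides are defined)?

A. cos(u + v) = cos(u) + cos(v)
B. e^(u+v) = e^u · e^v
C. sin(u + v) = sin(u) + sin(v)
A: fails at (1, 2) — LHS = cos(3) ≈ -0.99, RHS = cos(2) + cos(1) ≈ 0.1242.
B: holds — e.g. at (5, 8), both sides equal e^13 ≈ 442413.4.
C: fails at (5, 5) — LHS = sin(10) ≈ -0.544, RHS = 2·sin(5) ≈ -1.918.

Answer: B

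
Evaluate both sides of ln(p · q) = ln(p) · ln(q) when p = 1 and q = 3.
LHS = ln(1 · 3) = ln(3) ≈ 1.099
RHS = ln(1) · ln(3) = 0

LHS ≠ RHS (they differ by about 1.099), so the equation does not hold here.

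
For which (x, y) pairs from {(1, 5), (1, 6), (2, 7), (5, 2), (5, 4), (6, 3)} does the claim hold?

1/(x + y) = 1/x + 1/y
None

Testing each pair:
(1, 5): LHS = 1/6, RHS = 6/5 → fails
(1, 6): LHS = 1/7, RHS = 7/6 → fails
(2, 7): LHS = 1/9, RHS = 9/14 → fails
(5, 2): LHS = 1/7, RHS = 7/10 → fails
(5, 4): LHS = 1/9, RHS = 9/20 → fails
(6, 3): LHS = 1/9, RHS = 1/2 → fails

No pair satisfies the claim.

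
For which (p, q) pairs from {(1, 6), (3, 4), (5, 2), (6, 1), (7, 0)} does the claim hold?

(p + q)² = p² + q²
(7, 0)

Testing each pair:
(1, 6): LHS = 49, RHS = 37 → fails
(3, 4): LHS = 49, RHS = 25 → fails
(5, 2): LHS = 49, RHS = 29 → fails
(6, 1): LHS = 49, RHS = 37 → fails
(7, 0): LHS = 49, RHS = 49 → holds

1 of 5 pairs satisfies the claim.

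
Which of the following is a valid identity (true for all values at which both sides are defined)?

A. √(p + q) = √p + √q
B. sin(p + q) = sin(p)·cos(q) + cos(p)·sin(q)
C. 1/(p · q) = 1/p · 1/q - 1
A: fails at (2, 5) — LHS = √(7) ≈ 2.646, RHS = √(2) + √(5) ≈ 3.65.
B: holds — e.g. at (5, 8), both sides equal sin(13) ≈ 0.4202.
C: fails at (5, 5) — LHS = 1/25, RHS = -24/25.

Answer: B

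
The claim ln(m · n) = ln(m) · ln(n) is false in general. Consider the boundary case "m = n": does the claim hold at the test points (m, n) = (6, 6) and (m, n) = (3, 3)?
No, fails at both test points

At (6, 6): LHS = ln(36) ≈ 3.584 ≠ RHS = ln(6)² ≈ 3.21
At (3, 3): LHS = ln(9) ≈ 2.197 ≠ RHS = ln(3)² ≈ 1.207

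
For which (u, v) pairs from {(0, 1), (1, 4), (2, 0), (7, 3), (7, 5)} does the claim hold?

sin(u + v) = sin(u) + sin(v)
Testing each pair:
(0, 1): LHS = sin(1) ≈ 0.8415, RHS = sin(1) ≈ 0.8415 → holds
(1, 4): LHS = sin(5) ≈ -0.9589, RHS = sin(4) + sin(1) ≈ 0.08467 → fails
(2, 0): LHS = sin(2) ≈ 0.9093, RHS = sin(2) ≈ 0.9093 → holds
(7, 3): LHS = sin(10) ≈ -0.544, RHS = sin(3) + sin(7) ≈ 0.7981 → fails
(7, 5): LHS = sin(12) ≈ -0.5366, RHS = sin(5) + sin(7) ≈ -0.3019 → fails

2 of 5 pairs satisfy the claim.

Answer: (0, 1), (2, 0)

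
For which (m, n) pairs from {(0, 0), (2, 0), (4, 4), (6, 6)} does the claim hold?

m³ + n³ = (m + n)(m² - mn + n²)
All pairs

Testing each pair:
(0, 0): LHS = 0, RHS = 0 → holds
(2, 0): LHS = 8, RHS = 8 → holds
(4, 4): LHS = 128, RHS = 128 → holds
(6, 6): LHS = 432, RHS = 432 → holds

Every pair satisfies the claim.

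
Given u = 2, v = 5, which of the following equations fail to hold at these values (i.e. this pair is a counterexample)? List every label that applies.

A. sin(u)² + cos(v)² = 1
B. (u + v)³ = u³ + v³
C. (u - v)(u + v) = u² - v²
A, B

Evaluating each claim at the given values:
A. LHS = cos(5)² + sin(2)² ≈ 0.9073, RHS = 1 → fails here (LHS ≠ RHS)
B. LHS = 343, RHS = 133 → fails here (LHS ≠ RHS)
C. LHS = -21, RHS = -21 → holds here (LHS = RHS)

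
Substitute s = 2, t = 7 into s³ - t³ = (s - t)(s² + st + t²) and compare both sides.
LHS = 2³ - 7³ = -335
RHS = (2 - 7)(2² + 2·7 + 7²) = -335

LHS = RHS: the two sides agree.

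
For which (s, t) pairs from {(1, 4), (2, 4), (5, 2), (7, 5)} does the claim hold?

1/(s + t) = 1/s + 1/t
Testing each pair:
(1, 4): LHS = 1/5, RHS = 5/4 → fails
(2, 4): LHS = 1/6, RHS = 3/4 → fails
(5, 2): LHS = 1/7, RHS = 7/10 → fails
(7, 5): LHS = 1/12, RHS = 12/35 → fails

No pair satisfies the claim.

Answer: None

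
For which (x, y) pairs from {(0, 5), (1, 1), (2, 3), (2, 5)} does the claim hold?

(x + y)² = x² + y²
(0, 5)

Testing each pair:
(0, 5): LHS = 25, RHS = 25 → holds
(1, 1): LHS = 4, RHS = 2 → fails
(2, 3): LHS = 25, RHS = 13 → fails
(2, 5): LHS = 49, RHS = 29 → fails

1 of 4 pairs satisfies the claim.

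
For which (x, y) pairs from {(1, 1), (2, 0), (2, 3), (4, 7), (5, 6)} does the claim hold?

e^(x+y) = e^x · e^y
Testing each pair:
(1, 1): LHS = e^2 ≈ 7.389, RHS = e^2 ≈ 7.389 → holds
(2, 0): LHS = e^2 ≈ 7.389, RHS = e^2 ≈ 7.389 → holds
(2, 3): LHS = e^5 ≈ 148.4, RHS = e^5 ≈ 148.4 → holds
(4, 7): LHS = e^11 ≈ 59874.1, RHS = e^11 ≈ 59874.1 → holds
(5, 6): LHS = e^11 ≈ 59874.1, RHS = e^11 ≈ 59874.1 → holds

Every pair satisfies the claim.

Answer: All pairs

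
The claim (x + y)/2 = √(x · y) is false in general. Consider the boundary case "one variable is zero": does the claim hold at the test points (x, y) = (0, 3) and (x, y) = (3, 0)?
No, fails at both test points

At (0, 3): LHS = 3/2 ≠ RHS = 0
At (3, 0): LHS = 3/2 ≠ RHS = 0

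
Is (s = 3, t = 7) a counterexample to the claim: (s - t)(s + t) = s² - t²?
Substituting s = 3, t = 7:
LHS = (3 - 7)(3 + 7) = -40
RHS = 3² - 7² = -40

The sides agree, so this pair does not disprove the claim.

Answer: No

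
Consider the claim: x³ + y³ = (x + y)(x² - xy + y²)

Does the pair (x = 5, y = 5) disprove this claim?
Substituting x = 5, y = 5:
LHS = 5³ + 5³ = 250
RHS = (5 + 5)(5² - 5·5 + 5²) = 250

The sides agree, so this pair does not disprove the claim.

Answer: No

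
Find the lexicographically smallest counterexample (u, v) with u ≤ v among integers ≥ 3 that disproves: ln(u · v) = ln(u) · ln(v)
(u, v) = (3, 3)

Substituting (3, 3) into the claim:
LHS = ln(3 · 3) = ln(9) ≈ 2.197
RHS = ln(3) · ln(3) = ln(3)² ≈ 1.207

Since LHS ≠ RHS, this pair disproves the claim, and no lexicographically smaller pair (u ≤ v, integers ≥ 3) does.

For instance (5, 9) is also a counterexample (LHS = ln(45) ≈ 3.807, RHS = ln(5)·ln(9) ≈ 3.536), but it's lexicographically larger.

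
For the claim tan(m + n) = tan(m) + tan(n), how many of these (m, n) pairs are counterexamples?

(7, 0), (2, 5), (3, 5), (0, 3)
2

Testing each pair:
(7, 0): LHS = tan(7) ≈ 0.8714, RHS = tan(7) ≈ 0.8714 → satisfies claim
(2, 5): LHS = tan(7) ≈ 0.8714, RHS = tan(5) + tan(2) ≈ -5.566 → counterexample
(3, 5): LHS = tan(8) ≈ -6.8, RHS = tan(5) + tan(3) ≈ -3.523 → counterexample
(0, 3): LHS = tan(3) ≈ -0.1425, RHS = tan(3) ≈ -0.1425 → satisfies claim

That makes 2 counterexamples.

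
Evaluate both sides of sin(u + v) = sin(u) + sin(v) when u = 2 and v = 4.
LHS = sin(2 + 4) = sin(6) ≈ -0.2794
RHS = sin(2) + sin(4) ≈ 0.1525

LHS ≠ RHS (they differ by about 0.4319), so the equation does not hold here.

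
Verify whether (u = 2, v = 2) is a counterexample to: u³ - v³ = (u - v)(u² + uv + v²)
Substituting u = 2, v = 2:
LHS = 2³ - 2³ = 0
RHS = (2 - 2)(2² + 2·2 + 2²) = 0

The sides agree, so this pair does not disprove the claim.

Answer: No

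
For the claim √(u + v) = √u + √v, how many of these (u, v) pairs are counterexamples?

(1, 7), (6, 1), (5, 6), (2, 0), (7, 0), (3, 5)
4

Testing each pair:
(1, 7): LHS = 2·√(2) ≈ 2.828, RHS = 1 + √(7) ≈ 3.646 → counterexample
(6, 1): LHS = √(7) ≈ 2.646, RHS = 1 + √(6) ≈ 3.449 → counterexample
(5, 6): LHS = √(11) ≈ 3.317, RHS = √(5) + √(6) ≈ 4.686 → counterexample
(2, 0): LHS = √(2) ≈ 1.414, RHS = √(2) ≈ 1.414 → satisfies claim
(7, 0): LHS = √(7) ≈ 2.646, RHS = √(7) ≈ 2.646 → satisfies claim
(3, 5): LHS = 2·√(2) ≈ 2.828, RHS = √(3) + √(5) ≈ 3.968 → counterexample

That makes 4 counterexamples.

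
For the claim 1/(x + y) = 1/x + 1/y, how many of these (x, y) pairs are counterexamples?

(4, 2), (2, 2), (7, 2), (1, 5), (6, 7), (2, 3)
6

Testing each pair:
(4, 2): LHS = 1/6, RHS = 3/4 → counterexample
(2, 2): LHS = 1/4, RHS = 1 → counterexample
(7, 2): LHS = 1/9, RHS = 9/14 → counterexample
(1, 5): LHS = 1/6, RHS = 6/5 → counterexample
(6, 7): LHS = 1/13, RHS = 13/42 → counterexample
(2, 3): LHS = 1/5, RHS = 5/6 → counterexample

That makes 6 counterexamples.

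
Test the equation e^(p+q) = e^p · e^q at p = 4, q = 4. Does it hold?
Holds

Substituting p = 4, q = 4:

LHS = e^(4+4) = e^8 ≈ 2981
RHS = e^4 · e^4 = e^8 ≈ 2981

LHS = RHS, so the equation holds at this point.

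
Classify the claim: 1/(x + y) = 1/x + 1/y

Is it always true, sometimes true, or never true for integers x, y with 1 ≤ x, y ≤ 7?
Never true

The claim fails for every pair in the range. For instance at (x, y) = (3, 5): LHS = 1/8, RHS = 8/15.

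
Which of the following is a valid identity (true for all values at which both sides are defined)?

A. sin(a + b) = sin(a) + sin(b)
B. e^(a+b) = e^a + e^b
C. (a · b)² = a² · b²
C

A: fails at (2, 5) — LHS = sin(7) ≈ 0.657, RHS = sin(5) + sin(2) ≈ -0.04963.
B: fails at (1, 2) — LHS = e^3 ≈ 20.09, RHS = e + e^2 ≈ 10.11.
C: holds — e.g. at (1, 2), both sides equal 4.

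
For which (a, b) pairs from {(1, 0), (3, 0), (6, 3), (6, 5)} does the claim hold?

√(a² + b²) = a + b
(1, 0), (3, 0)

Testing each pair:
(1, 0): LHS = 1, RHS = 1 → holds
(3, 0): LHS = 3, RHS = 3 → holds
(6, 3): LHS = 3·√(5) ≈ 6.708, RHS = 9 → fails
(6, 5): LHS = √(61) ≈ 7.81, RHS = 11 → fails

2 of 4 pairs satisfy the claim.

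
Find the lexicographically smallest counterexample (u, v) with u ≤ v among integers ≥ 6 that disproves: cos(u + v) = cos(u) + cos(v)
Substituting (6, 6) into the claim:
LHS = cos(6 + 6) = cos(12) ≈ 0.8439
RHS = cos(6) + cos(6) = 2·cos(6) ≈ 1.92

Since LHS ≠ RHS, this pair disproves the claim, and no lexicographically smaller pair (u ≤ v, integers ≥ 6) does.

For instance (8, 8) is also a counterexample (LHS = cos(16) ≈ -0.9577, RHS = 2·cos(8) ≈ -0.291), but it's lexicographically larger.

Answer: (u, v) = (6, 6)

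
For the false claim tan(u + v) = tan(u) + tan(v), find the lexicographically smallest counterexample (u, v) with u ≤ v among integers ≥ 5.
Substituting (5, 5) into the claim:
LHS = tan(5 + 5) = tan(10) ≈ 0.6484
RHS = tan(5) + tan(5) = 2·tan(5) ≈ -6.761

Since LHS ≠ RHS, this pair disproves the claim, and no lexicographically smaller pair (u ≤ v, integers ≥ 5) does.

For instance (7, 11) is also a counterexample (LHS = tan(18) ≈ -1.137, RHS = tan(11) + tan(7) ≈ -225.1), but it's lexicographically larger.

Answer: (u, v) = (5, 5)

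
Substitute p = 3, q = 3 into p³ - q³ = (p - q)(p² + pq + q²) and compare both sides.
LHS = 3³ - 3³ = 0
RHS = (3 - 3)(3² + 3·3 + 3²) = 0

LHS = RHS: the two sides agree.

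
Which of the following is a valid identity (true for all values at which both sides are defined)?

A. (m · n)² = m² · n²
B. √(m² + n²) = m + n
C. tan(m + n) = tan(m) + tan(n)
A

A: holds — e.g. at (1, 5), both sides equal 25.
B: fails at (2, 5) — LHS = √(29) ≈ 5.385, RHS = 7.
C: fails at (4, 4) — LHS = tan(8) ≈ -6.8, RHS = 2·tan(4) ≈ 2.316.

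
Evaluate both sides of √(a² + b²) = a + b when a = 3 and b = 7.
LHS = √(3² + 7²) = √(58) ≈ 7.616
RHS = 3 + 7 = 10

LHS ≠ RHS (they differ by about 2.384), so the equation does not hold here.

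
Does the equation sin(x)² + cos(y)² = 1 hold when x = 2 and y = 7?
Substituting x = 2, y = 7:

LHS = sin(2)² + cos(7)² ≈ 1.395
RHS = 1

LHS ≠ RHS, so the equation does not hold at this point.

Answer: Fails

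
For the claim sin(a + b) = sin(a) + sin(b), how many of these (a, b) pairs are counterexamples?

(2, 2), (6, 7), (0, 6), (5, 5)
3

Testing each pair:
(2, 2): LHS = sin(4) ≈ -0.7568, RHS = 2·sin(2) ≈ 1.819 → counterexample
(6, 7): LHS = sin(13) ≈ 0.4202, RHS = sin(6) + sin(7) ≈ 0.3776 → counterexample
(0, 6): LHS = sin(6) ≈ -0.2794, RHS = sin(6) ≈ -0.2794 → satisfies claim
(5, 5): LHS = sin(10) ≈ -0.544, RHS = 2·sin(5) ≈ -1.918 → counterexample

That makes 3 counterexamples.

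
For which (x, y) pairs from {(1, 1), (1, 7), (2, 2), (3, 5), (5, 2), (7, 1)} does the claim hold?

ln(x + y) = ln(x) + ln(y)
(2, 2)

Testing each pair:
(1, 1): LHS = ln(2) ≈ 0.6931, RHS = 0 → fails
(1, 7): LHS = ln(8) ≈ 2.079, RHS = ln(7) ≈ 1.946 → fails
(2, 2): LHS = ln(4) ≈ 1.386, RHS = 2·ln(2) ≈ 1.386 → holds
(3, 5): LHS = ln(8) ≈ 2.079, RHS = ln(3) + ln(5) ≈ 2.708 → fails
(5, 2): LHS = ln(7) ≈ 1.946, RHS = ln(2) + ln(5) ≈ 2.303 → fails
(7, 1): LHS = ln(8) ≈ 2.079, RHS = ln(7) ≈ 1.946 → fails

1 of 6 pairs satisfies the claim.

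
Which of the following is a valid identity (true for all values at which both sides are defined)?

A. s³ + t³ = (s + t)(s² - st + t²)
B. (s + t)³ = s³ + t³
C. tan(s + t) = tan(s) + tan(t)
A: holds — e.g. at (1, 1), both sides equal 2.
B: fails at (4, 5) — LHS = 729, RHS = 189.
C: fails at (3, 5) — LHS = tan(8) ≈ -6.8, RHS = tan(5) + tan(3) ≈ -3.523.

Answer: A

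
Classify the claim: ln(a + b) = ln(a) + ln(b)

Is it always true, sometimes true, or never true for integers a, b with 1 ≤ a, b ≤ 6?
It holds at (a, b) = (2, 2) (both sides equal ln(4) ≈ 1.386), but fails at (a, b) = (2, 3) (LHS = ln(5) ≈ 1.609, RHS = ln(2) + ln(3) ≈ 1.792).

Answer: Sometimes true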